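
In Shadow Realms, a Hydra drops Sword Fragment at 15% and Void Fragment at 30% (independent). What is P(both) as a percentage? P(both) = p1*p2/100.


For independent events, P(both) = P(A) * P(B)
= 15% * 30%
= 450 / 100 %
= 4.5%

4.5%


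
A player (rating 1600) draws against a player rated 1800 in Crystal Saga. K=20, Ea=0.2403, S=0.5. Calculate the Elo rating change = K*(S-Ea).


Elo update: delta = K * (S - Ea), where S = 0.5 (draws)
S - Ea = 0.5 - 0.2403 = 0.2597
Rating change = 20 * 0.2597
= 5.19

5.19 rating points


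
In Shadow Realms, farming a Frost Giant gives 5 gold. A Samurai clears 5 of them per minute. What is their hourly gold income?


Gold per minute = 5 * 5 = 25
Gold per hour = 25 * 60 = 1500

1500 gold/hour


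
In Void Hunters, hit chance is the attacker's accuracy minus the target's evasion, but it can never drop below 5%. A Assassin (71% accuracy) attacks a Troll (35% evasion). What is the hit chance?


accuracy - evasion = 71 - 35 = 36
Apply floor: max(36, 5) = 36
Hit chance = 36%

36%


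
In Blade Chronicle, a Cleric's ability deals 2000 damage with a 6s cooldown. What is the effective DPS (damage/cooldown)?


DPS = damage / cooldown
= 2000 / 6
= 333.33

333.33 DPS


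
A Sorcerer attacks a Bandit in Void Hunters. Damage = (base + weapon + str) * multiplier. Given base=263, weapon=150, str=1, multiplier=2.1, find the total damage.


Sum base + weapon + str = 263 + 150 + 1 = 414
Multiply by 2.1:
414 * 2.1 = 869.4

869.4 damage


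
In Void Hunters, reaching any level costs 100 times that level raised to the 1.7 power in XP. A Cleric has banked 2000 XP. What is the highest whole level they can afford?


XP = 100 * level^1.7, so level = (XP / 100)^(1/1.7)
= (2000 / 100)^(1/1.7)
= 20.0^0.5882
= 5.8252
Floor: level = 5

level 5


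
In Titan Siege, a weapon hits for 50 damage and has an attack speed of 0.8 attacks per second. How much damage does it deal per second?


DPS = damage * attack_speed
= 50 * 0.8
= 40.0

40.0 DPS


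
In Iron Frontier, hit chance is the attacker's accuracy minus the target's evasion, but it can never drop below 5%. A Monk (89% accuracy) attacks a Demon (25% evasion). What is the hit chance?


accuracy - evasion = 89 - 25 = 64
Apply floor: max(64, 5) = 64
Hit chance = 64%

64%


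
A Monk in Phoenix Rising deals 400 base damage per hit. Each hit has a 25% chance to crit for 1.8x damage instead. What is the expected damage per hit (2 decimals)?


E[dmg] = base * (1 + crit_chance * (crit_mult - 1))
cc as decimal = 25/100 = 0.25
cm - 1 = 1.8 - 1 = 0.8
Bonus factor = 0.25 * 0.8 = 0.2
Total multiplier = 1 + 0.2 = 1.2
Expected damage = 400 * 1.2 = 480.00

480.00 damage


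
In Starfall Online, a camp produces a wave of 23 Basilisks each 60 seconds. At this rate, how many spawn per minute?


Spawns per minute = count * (60 / interval)
= 23 * (60 / 60)
= 23 * 1.0
= 23.0

23.0 per minute


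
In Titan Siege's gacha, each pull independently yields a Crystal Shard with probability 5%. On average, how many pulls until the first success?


Expected pulls for a geometric distribution = 1/p = 100 / rate%
= 100 / 5
= 20.0

20.0 pulls


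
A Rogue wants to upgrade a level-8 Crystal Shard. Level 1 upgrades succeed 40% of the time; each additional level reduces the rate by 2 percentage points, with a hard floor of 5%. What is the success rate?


raw_rate = 40 - 2 * (8 - 1)
= 40 - 2 * 7
= 40 - 14
= 26
Apply floor: max(26, 5) = 26%

26%


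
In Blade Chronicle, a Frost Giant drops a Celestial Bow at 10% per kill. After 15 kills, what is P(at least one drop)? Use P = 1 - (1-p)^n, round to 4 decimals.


P(at least one) = 1 - P(none) = 1 - (1-p)^n
p = 10/100 = 0.1
1 - p = 0.9
(1 - p)^15 = 0.9^15 = 0.205891
P(at least one) = 1 - 0.205891 = 0.7941

0.7941


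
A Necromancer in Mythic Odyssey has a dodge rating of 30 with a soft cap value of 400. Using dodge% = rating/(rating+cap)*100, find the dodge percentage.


dodge% = 30 / (30 + 400) * 100
= 30 / 430 * 100
= 0.069767 * 100
= 6.98%

6.98%


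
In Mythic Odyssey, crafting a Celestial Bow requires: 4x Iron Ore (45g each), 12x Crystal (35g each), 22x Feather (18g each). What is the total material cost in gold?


Cost breakdown:
  Iron Ore: 4 * 45 = 180
  Crystal: 12 * 35 = 420
  Feather: 22 * 18 = 396
Total = 180 + 420 + 396 = 996

996 gold


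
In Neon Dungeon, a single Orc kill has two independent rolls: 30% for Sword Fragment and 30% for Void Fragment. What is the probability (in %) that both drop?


For independent events, P(both) = P(A) * P(B)
= 30% * 30%
= 900 / 100 %
= 9.0%

9.0%


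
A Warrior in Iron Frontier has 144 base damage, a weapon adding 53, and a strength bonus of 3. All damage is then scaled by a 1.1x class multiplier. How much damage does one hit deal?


Sum base + weapon + str = 144 + 53 + 3 = 200
Multiply by 1.1:
200 * 1.1 = 220.0

220.0 damage


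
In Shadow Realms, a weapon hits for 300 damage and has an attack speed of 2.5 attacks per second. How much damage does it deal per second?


DPS = damage * attack_speed
= 300 * 2.5
= 750.0

750.0 DPS


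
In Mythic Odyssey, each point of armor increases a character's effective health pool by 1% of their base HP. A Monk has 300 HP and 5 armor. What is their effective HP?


EHP = 300 * (1 + 5/100)
= 300 * (1 + 0.05)
= 300 * 1.05
= 315.0

315.0 EHP


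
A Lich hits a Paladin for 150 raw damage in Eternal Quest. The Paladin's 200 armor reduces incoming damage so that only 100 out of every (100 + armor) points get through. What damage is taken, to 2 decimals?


actual = 150 * 100 / (100 + 200)
= 150 * 100 / 300
= 15000 / 300
= 50.00

50.00 damage


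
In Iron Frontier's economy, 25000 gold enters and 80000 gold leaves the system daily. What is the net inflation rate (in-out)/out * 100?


Net gold = 25000 - 80000 = -55000
Inflation rate = net / sunk * 100 = -55000 / 80000 * 100
= -0.6875 * 100
= -68.75%

-68.75%


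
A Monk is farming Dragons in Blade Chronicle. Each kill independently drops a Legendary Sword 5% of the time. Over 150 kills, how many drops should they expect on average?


Expected drops = kills * (drop_rate / 100)
= 150 * (5 / 100)
= 150 * 0.05
= 7.5

7.5 drops


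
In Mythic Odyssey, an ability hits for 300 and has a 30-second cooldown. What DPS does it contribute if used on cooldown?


DPS = damage / cooldown
= 300 / 30
= 10.00

10.00 DPS


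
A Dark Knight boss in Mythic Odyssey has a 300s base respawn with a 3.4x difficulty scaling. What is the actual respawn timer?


Respawn time = base * multiplier
= 300 * 3.4
= 1020.0 seconds

1020.0 seconds


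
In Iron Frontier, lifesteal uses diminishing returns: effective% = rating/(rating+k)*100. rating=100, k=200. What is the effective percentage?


effective% = rating / (rating + k) * 100
= 100 / (100 + 200) * 100
= 100 / 300 * 100
= 0.333333 * 100
= 33.33%

33.33%


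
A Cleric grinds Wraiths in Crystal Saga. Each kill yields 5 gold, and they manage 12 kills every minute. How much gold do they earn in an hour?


Gold per minute = 5 * 12 = 60
Gold per hour = 60 * 60 = 3600

3600 gold/hour


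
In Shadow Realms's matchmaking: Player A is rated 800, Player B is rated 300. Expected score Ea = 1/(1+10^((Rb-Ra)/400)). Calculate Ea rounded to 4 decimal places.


Elo expected score: Ea = 1/(1 + 10^((Rb-Ra)/400))
Rb - Ra = 300 - 800 = -500
(Rb-Ra)/400 = -500/400 = -1.25
10^-1.25 = 0.056234
Ea = 1/(1 + 0.056234) = 1/1.056234 = 0.9468

0.9468


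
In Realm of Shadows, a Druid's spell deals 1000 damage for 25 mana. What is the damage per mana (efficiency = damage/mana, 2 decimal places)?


Efficiency = damage / mana
= 1000 / 25
= 40.00

40.00 dmg/mana


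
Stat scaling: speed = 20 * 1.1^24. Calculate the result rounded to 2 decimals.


value = base * growth^level
= 20 * 1.1^24
= 20 * 9.849733
= 196.99

196.99 speed


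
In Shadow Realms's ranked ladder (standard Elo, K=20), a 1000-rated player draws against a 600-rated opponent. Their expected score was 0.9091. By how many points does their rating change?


Elo update: delta = K * (S - Ea), where S = 0.5 (draws)
S - Ea = 0.5 - 0.9091 = -0.4091
Rating change = 20 * -0.4091
= -8.18

-8.18 rating points


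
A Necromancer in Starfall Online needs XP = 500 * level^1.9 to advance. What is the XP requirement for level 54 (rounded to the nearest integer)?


XP = 500 * level^1.9
Substitute level = 54:
XP = 500 * 54^1.9
= 500 * 1956.8077
= 978404

978404 XP


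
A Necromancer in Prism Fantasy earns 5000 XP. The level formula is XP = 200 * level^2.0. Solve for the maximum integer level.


XP = 200 * level^2.0, so level = (XP / 200)^(1/2.0)
= (5000 / 200)^(1/2.0)
= 25.0^0.5
= 5.0
Floor: level = 5

level 5


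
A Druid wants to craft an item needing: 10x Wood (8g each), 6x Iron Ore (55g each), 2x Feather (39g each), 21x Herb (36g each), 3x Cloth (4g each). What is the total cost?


Cost breakdown:
  Wood: 10 * 8 = 80
  Iron Ore: 6 * 55 = 330
  Feather: 2 * 39 = 78
  Herb: 21 * 36 = 756
  Cloth: 3 * 4 = 12
Total = 80 + 330 + 78 + 756 + 12 = 1256

1256 gold


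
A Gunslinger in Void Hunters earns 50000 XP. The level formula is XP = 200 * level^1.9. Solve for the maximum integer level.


XP = 200 * level^1.9, so level = (XP / 200)^(1/1.9)
= (50000 / 200)^(1/1.9)
= 250.0^0.5263
= 18.2841
Floor: level = 18

level 18


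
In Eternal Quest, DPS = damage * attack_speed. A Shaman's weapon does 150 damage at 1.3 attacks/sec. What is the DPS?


DPS = damage * attack_speed
= 150 * 1.3
= 195.0

195.0 DPS


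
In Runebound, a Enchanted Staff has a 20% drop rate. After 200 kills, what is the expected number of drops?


Expected drops = kills * (drop_rate / 100)
= 200 * (20 / 100)
= 200 * 0.2
= 40.0

40.0 drops


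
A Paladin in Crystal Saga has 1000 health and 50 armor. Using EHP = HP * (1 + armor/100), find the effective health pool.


EHP = 1000 * (1 + 50/100)
= 1000 * (1 + 0.5)
= 1000 * 1.5
= 1500.0

1500.0 EHP


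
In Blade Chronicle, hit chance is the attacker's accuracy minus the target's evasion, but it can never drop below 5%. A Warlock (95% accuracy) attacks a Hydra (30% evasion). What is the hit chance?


accuracy - evasion = 95 - 30 = 65
Apply floor: max(65, 5) = 65
Hit chance = 65%

65%


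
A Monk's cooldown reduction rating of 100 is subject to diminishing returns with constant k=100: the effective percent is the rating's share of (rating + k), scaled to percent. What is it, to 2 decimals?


effective% = rating / (rating + k) * 100
= 100 / (100 + 100) * 100
= 100 / 200 * 100
= 0.5 * 100
= 50.00%

50.00%


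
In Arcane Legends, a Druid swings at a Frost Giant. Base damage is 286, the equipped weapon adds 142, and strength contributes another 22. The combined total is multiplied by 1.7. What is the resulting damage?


Sum base + weapon + str = 286 + 142 + 22 = 450
Multiply by 1.7:
450 * 1.7 = 765.0

765.0 damage


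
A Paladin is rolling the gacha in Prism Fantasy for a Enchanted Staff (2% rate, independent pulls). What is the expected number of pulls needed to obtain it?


Expected pulls for a geometric distribution = 1/p = 100 / rate%
= 100 / 2
= 50.0

50.0 pulls


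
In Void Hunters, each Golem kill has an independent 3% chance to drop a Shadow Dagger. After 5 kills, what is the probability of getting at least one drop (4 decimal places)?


P(at least one) = 1 - P(none) = 1 - (1-p)^n
p = 3/100 = 0.03
1 - p = 0.97
(1 - p)^5 = 0.97^5 = 0.858734
P(at least one) = 1 - 0.858734 = 0.1413

0.1413


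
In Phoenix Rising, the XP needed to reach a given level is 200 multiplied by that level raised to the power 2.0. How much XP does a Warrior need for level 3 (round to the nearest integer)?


XP = 200 * level^2.0
Substitute level = 3:
XP = 200 * 3^2.0
= 200 * 9.0
= 1800

1800 XP


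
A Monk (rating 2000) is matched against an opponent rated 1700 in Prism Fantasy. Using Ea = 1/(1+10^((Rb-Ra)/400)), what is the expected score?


Elo expected score: Ea = 1/(1 + 10^((Rb-Ra)/400))
Rb - Ra = 1700 - 2000 = -300
(Rb-Ra)/400 = -300/400 = -0.75
10^-0.75 = 0.177828
Ea = 1/(1 + 0.177828) = 1/1.177828 = 0.8490

0.8490


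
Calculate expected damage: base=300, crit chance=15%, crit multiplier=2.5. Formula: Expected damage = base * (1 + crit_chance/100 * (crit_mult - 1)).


E[dmg] = base * (1 + crit_chance * (crit_mult - 1))
cc as decimal = 15/100 = 0.15
cm - 1 = 2.5 - 1 = 1.5
Bonus factor = 0.15 * 1.5 = 0.225
Total multiplier = 1 + 0.225 = 1.225
Expected damage = 300 * 1.225 = 367.50

367.50 damage


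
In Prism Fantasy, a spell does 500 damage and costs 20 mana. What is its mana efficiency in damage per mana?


Efficiency = damage / mana
= 500 / 20
= 25.00

25.00 dmg/mana


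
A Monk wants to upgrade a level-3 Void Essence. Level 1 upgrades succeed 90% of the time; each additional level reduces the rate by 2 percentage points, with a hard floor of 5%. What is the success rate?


raw_rate = 90 - 2 * (3 - 1)
= 90 - 2 * 2
= 90 - 4
= 86
Apply floor: max(86, 5) = 86%

86%


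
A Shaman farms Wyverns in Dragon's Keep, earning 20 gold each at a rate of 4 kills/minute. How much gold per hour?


Gold per minute = 20 * 4 = 80
Gold per hour = 80 * 60 = 4800

4800 gold/hour


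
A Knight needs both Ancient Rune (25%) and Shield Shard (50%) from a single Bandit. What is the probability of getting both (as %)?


For independent events, P(both) = P(A) * P(B)
= 25% * 50%
= 1250 / 100 %
= 12.5%

12.5%


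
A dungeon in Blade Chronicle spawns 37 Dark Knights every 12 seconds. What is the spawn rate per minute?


Spawns per minute = count * (60 / interval)
= 37 * (60 / 12)
= 37 * 5.0
= 185.0

185.0 per minute


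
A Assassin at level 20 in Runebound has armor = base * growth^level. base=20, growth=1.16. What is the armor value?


value = base * growth^level
= 20 * 1.16^20
= 20 * 19.460759
= 389.22

389.22 armor


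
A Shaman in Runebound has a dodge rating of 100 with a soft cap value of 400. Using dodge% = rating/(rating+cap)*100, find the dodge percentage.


dodge% = 100 / (100 + 400) * 100
= 100 / 500 * 100
= 0.2 * 100
= 20.00%

20.00%


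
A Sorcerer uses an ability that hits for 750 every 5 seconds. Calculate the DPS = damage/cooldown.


DPS = damage / cooldown
= 750 / 5
= 150.00

150.00 DPS


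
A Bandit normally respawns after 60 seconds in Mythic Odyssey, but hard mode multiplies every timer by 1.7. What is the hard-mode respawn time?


Respawn time = base * multiplier
= 60 * 1.7
= 102.0 seconds

102.0 seconds


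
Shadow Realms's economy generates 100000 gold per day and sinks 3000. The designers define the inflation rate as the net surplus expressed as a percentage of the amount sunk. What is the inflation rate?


Net gold = 100000 - 3000 = 97000
Inflation rate = net / sunk * 100 = 97000 / 3000 * 100
= 32.333333 * 100
= 3233.33%

3233.33%


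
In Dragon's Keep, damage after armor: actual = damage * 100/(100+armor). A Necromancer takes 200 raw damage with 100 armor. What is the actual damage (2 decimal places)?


actual = 200 * 100 / (100 + 100)
= 200 * 100 / 200
= 20000 / 200
= 100.00

100.00 damage


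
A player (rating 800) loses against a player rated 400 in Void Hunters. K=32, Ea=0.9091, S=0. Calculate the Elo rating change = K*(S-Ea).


Elo update: delta = K * (S - Ea), where S = 0 (loses)
S - Ea = 0 - 0.9091 = -0.9091
Rating change = 32 * -0.9091
= -29.09

-29.09 rating points


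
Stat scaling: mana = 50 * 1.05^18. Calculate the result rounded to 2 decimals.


value = base * growth^level
= 50 * 1.05^18
= 50 * 2.406619
= 120.33

120.33 mana


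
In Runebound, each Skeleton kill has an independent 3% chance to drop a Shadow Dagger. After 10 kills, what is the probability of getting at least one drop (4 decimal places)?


P(at least one) = 1 - P(none) = 1 - (1-p)^n
p = 3/100 = 0.03
1 - p = 0.97
(1 - p)^10 = 0.97^10 = 0.737424
P(at least one) = 1 - 0.737424 = 0.2626

0.2626


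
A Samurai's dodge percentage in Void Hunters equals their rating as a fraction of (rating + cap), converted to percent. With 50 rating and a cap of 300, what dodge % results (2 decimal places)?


dodge% = 50 / (50 + 300) * 100
= 50 / 350 * 100
= 0.142857 * 100
= 14.29%

14.29%


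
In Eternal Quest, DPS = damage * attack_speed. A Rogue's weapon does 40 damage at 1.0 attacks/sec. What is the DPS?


DPS = damage * attack_speed
= 40 * 1.0
= 40.0

40.0 DPS


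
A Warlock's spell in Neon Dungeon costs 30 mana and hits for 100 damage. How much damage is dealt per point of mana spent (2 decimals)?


Efficiency = damage / mana
= 100 / 30
= 3.33

3.33 dmg/mana


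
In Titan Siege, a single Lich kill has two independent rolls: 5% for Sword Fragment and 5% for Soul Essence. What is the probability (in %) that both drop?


For independent events, P(both) = P(A) * P(B)
= 5% * 5%
= 25 / 100 %
= 0.25%

0.25%


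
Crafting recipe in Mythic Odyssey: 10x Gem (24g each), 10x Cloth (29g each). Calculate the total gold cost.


Cost breakdown:
  Gem: 10 * 24 = 240
  Cloth: 10 * 29 = 290
Total = 240 + 290 = 530

530 gold


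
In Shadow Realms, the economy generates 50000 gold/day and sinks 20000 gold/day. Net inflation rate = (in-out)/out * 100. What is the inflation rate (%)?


Net gold = 50000 - 20000 = 30000
Inflation rate = net / sunk * 100 = 30000 / 20000 * 100
= 1.5 * 100
= 150.00%

150.00%


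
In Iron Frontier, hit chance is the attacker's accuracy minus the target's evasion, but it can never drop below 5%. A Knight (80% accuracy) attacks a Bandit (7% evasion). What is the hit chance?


accuracy - evasion = 80 - 7 = 73
Apply floor: max(73, 5) = 73
Hit chance = 73%

73%


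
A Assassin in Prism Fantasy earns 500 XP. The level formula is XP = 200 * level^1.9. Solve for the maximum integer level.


XP = 200 * level^1.9, so level = (XP / 200)^(1/1.9)
= (500 / 200)^(1/1.9)
= 2.5^0.5263
= 1.6197
Floor: level = 1

level 1


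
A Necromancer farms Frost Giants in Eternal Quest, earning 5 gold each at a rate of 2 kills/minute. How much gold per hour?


Gold per minute = 5 * 2 = 10
Gold per hour = 10 * 60 = 600

600 gold/hour


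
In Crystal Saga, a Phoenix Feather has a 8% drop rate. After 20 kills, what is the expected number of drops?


Expected drops = kills * (drop_rate / 100)
= 20 * (8 / 100)
= 20 * 0.08
= 1.6

1.6 drops


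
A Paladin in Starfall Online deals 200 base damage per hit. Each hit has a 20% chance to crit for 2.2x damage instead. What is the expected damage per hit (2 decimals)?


E[dmg] = base * (1 + crit_chance * (crit_mult - 1))
cc as decimal = 20/100 = 0.2
cm - 1 = 2.2 - 1 = 1.2
Bonus factor = 0.2 * 1.2 = 0.24
Total multiplier = 1 + 0.24 = 1.24
Expected damage = 200 * 1.24 = 248.00

248.00 damage


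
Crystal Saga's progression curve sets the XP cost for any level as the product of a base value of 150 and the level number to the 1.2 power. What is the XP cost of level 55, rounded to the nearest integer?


XP = 150 * level^1.2
Substitute level = 55:
XP = 150 * 55^1.2
= 150 * 122.5844
= 18388

18388 XP


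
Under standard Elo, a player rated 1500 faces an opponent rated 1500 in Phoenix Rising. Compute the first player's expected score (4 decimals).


Elo expected score: Ea = 1/(1 + 10^((Rb-Ra)/400))
Rb - Ra = 1500 - 1500 = 0
(Rb-Ra)/400 = 0/400 = 0.0
10^0.0 = 1.0
Ea = 1/(1 + 1.0) = 1/2.0 = 0.5000

0.5000


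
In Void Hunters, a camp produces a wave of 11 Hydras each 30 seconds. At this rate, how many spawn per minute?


Spawns per minute = count * (60 / interval)
= 11 * (60 / 30)
= 11 * 2.0
= 22.0

22.0 per minute


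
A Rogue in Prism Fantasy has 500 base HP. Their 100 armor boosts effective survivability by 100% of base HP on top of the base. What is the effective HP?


EHP = 500 * (1 + 100/100)
= 500 * (1 + 1.0)
= 500 * 2.0
= 1000.0

1000.0 EHP


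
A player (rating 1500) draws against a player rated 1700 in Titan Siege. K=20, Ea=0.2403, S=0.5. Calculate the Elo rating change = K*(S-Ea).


Elo update: delta = K * (S - Ea), where S = 0.5 (draws)
S - Ea = 0.5 - 0.2403 = 0.2597
Rating change = 20 * 0.2597
= 5.19

5.19 rating points


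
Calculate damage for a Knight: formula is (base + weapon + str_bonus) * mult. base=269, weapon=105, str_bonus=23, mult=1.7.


Sum base + weapon + str = 269 + 105 + 23 = 397
Multiply by 1.7:
397 * 1.7 = 674.9

674.9 damage


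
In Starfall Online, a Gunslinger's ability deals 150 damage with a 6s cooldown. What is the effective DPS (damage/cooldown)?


DPS = damage / cooldown
= 150 / 6
= 25.00

25.00 DPS


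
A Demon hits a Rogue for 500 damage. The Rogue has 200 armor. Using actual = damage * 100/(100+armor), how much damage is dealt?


actual = 500 * 100 / (100 + 200)
= 500 * 100 / 300
= 50000 / 300
= 166.67

166.67 damage


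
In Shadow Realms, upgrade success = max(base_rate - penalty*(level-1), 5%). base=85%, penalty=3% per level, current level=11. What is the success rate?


raw_rate = 85 - 3 * (11 - 1)
= 85 - 3 * 10
= 85 - 30
= 55
Apply floor: max(55, 5) = 55%

55%


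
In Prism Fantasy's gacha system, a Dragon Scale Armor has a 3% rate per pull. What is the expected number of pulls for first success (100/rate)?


Expected pulls for a geometric distribution = 1/p = 100 / rate%
= 100 / 3
= 33.33

33.33 pulls


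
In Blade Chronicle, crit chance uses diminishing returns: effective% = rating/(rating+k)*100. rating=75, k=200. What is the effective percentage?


effective% = rating / (rating + k) * 100
= 75 / (75 + 200) * 100
= 75 / 275 * 100
= 0.272727 * 100
= 27.27%

27.27%


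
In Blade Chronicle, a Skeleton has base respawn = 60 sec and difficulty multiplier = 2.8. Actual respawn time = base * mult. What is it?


Respawn time = base * multiplier
= 60 * 2.8
= 168.0 seconds

168.0 seconds


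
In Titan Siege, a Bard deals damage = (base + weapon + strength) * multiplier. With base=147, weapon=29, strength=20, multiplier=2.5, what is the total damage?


Sum base + weapon + str = 147 + 29 + 20 = 196
Multiply by 2.5:
196 * 2.5 = 490.0

490.0 damage


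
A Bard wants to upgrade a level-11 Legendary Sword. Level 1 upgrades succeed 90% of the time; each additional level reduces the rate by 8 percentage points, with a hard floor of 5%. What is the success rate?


raw_rate = 90 - 8 * (11 - 1)
= 90 - 8 * 10
= 90 - 80
= 10
Apply floor: max(10, 5) = 10%

10%


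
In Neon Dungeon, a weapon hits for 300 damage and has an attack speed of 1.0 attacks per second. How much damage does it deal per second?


DPS = damage * attack_speed
= 300 * 1.0
= 300.0

300.0 DPS


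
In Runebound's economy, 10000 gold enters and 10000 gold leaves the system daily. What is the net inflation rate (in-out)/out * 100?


Net gold = 10000 - 10000 = 0
Inflation rate = net / sunk * 100 = 0 / 10000 * 100
= 0.0 * 100
= 0.00%

0.00%


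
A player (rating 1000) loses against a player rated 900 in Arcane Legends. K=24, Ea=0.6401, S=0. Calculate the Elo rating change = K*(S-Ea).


Elo update: delta = K * (S - Ea), where S = 0 (loses)
S - Ea = 0 - 0.6401 = -0.6401
Rating change = 24 * -0.6401
= -15.36

-15.36 rating points


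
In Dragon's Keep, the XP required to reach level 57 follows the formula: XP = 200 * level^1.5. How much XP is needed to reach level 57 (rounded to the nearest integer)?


XP = 200 * level^1.5
Substitute level = 57:
XP = 200 * 57^1.5
= 200 * 430.3406
= 86068

86068 XP


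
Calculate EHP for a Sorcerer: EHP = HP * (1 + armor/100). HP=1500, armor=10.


EHP = 1500 * (1 + 10/100)
= 1500 * (1 + 0.1)
= 1500 * 1.1
= 1650.0

1650.0 EHP


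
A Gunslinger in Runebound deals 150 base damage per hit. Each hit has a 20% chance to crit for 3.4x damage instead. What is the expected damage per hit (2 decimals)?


E[dmg] = base * (1 + crit_chance * (crit_mult - 1))
cc as decimal = 20/100 = 0.2
cm - 1 = 3.4 - 1 = 2.4
Bonus factor = 0.2 * 2.4 = 0.48
Total multiplier = 1 + 0.48 = 1.48
Expected damage = 150 * 1.48 = 222.00

222.00 damage


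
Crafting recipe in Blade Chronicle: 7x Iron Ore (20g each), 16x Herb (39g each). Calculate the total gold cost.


Cost breakdown:
  Iron Ore: 7 * 20 = 140
  Herb: 16 * 39 = 624
Total = 140 + 624 = 764

764 gold


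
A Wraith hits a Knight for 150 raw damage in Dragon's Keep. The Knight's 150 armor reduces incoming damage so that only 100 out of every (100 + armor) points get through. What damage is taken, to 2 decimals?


actual = 150 * 100 / (100 + 150)
= 150 * 100 / 250
= 15000 / 250
= 60.00

60.00 damage


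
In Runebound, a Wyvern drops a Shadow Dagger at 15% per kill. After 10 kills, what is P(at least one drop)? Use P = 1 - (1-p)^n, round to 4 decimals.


P(at least one) = 1 - P(none) = 1 - (1-p)^n
p = 15/100 = 0.15
1 - p = 0.85
(1 - p)^10 = 0.85^10 = 0.196874
P(at least one) = 1 - 0.196874 = 0.8031

0.8031


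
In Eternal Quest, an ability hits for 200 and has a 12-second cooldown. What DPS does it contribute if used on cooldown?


DPS = damage / cooldown
= 200 / 12
= 16.67

16.67 DPS


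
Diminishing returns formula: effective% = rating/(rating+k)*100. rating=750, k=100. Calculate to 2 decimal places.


effective% = rating / (rating + k) * 100
= 750 / (750 + 100) * 100
= 750 / 850 * 100
= 0.882353 * 100
= 88.24%

88.24%


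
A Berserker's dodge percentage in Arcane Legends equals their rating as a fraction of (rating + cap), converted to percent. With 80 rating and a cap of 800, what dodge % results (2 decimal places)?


dodge% = 80 / (80 + 800) * 100
= 80 / 880 * 100
= 0.090909 * 100
= 9.09%

9.09%


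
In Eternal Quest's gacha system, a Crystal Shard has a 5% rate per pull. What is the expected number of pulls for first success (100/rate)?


Expected pulls for a geometric distribution = 1/p = 100 / rate%
= 100 / 5
= 20.0

20.0 pulls


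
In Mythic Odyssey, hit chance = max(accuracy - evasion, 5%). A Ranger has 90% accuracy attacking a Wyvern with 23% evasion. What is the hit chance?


accuracy - evasion = 90 - 23 = 67
Apply floor: max(67, 5) = 67
Hit chance = 67%

67%


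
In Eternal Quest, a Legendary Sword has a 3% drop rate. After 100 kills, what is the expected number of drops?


Expected drops = kills * (drop_rate / 100)
= 100 * (3 / 100)
= 100 * 0.03
= 3.0

3.0 drops


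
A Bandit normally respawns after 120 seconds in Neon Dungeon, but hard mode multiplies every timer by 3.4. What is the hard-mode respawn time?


Respawn time = base * multiplier
= 120 * 3.4
= 408.0 seconds

408.0 seconds


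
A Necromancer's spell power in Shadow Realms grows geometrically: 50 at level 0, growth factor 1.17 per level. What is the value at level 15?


value = base * growth^level
= 50 * 1.17^15
= 50 * 10.538721
= 526.94

526.94 spell power


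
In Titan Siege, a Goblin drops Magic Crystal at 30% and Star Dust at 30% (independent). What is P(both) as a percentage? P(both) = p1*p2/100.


For independent events, P(both) = P(A) * P(B)
= 30% * 30%
= 900 / 100 %
= 9.0%

9.0%


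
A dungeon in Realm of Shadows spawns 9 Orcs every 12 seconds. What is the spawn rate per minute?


Spawns per minute = count * (60 / interval)
= 9 * (60 / 12)
= 9 * 5.0
= 45.0

45.0 per minute


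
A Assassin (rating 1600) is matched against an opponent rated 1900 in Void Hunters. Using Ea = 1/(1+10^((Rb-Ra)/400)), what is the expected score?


Elo expected score: Ea = 1/(1 + 10^((Rb-Ra)/400))
Rb - Ra = 1900 - 1600 = 300
(Rb-Ra)/400 = 300/400 = 0.75
10^0.75 = 5.623413
Ea = 1/(1 + 5.623413) = 1/6.623413 = 0.1510

0.1510


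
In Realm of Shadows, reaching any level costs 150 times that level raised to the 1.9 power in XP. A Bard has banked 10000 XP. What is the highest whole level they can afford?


XP = 150 * level^1.9, so level = (XP / 150)^(1/1.9)
= (10000 / 150)^(1/1.9)
= 66.6667^0.5263
= 9.1191
Floor: level = 9

level 9


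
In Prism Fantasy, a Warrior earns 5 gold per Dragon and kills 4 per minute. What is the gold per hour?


Gold per minute = 5 * 4 = 20
Gold per hour = 20 * 60 = 1200

1200 gold/hour


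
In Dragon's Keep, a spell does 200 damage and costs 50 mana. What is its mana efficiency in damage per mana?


Efficiency = damage / mana
= 200 / 50
= 4.00

4.00 dmg/mana


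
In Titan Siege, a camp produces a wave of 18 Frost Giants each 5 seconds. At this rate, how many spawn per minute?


Spawns per minute = count * (60 / interval)
= 18 * (60 / 5)
= 18 * 12.0
= 216.0

216.0 per minute


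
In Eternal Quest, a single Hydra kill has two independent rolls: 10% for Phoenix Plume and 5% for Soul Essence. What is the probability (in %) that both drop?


For independent events, P(both) = P(A) * P(B)
= 10% * 5%
= 50 / 100 %
= 0.5%

0.5%


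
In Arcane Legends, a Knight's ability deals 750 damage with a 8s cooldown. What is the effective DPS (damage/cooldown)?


DPS = damage / cooldown
= 750 / 8
= 93.75

93.75 DPS


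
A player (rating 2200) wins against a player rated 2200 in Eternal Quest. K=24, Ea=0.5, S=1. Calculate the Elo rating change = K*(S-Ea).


Elo update: delta = K * (S - Ea), where S = 1 (wins)
S - Ea = 1 - 0.5 = 0.5
Rating change = 24 * 0.5
= 12.00

12.00 rating points


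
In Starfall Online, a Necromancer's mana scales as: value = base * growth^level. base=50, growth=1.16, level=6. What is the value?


value = base * growth^level
= 50 * 1.16^6
= 50 * 2.436396
= 121.82

121.82 mana


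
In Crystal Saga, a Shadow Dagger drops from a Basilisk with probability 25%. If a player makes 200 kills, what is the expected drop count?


Expected drops = kills * (drop_rate / 100)
= 200 * (25 / 100)
= 200 * 0.25
= 50.0

50.0 drops


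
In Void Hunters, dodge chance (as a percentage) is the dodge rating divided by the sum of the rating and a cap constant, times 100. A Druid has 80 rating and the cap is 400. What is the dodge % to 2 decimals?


dodge% = 80 / (80 + 400) * 100
= 80 / 480 * 100
= 0.166667 * 100
= 16.67%

16.67%


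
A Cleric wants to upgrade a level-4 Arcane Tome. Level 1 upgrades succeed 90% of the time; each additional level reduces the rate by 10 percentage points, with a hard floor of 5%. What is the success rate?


raw_rate = 90 - 10 * (4 - 1)
= 90 - 10 * 3
= 90 - 30
= 60
Apply floor: max(60, 5) = 60%

60%


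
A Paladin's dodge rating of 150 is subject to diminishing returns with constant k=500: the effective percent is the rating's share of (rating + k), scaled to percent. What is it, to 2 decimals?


effective% = rating / (rating + k) * 100
= 150 / (150 + 500) * 100
= 150 / 650 * 100
= 0.230769 * 100
= 23.08%

23.08%


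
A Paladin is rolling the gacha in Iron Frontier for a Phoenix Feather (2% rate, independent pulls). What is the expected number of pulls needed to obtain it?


Expected pulls for a geometric distribution = 1/p = 100 / rate%
= 100 / 2
= 50.0

50.0 pulls


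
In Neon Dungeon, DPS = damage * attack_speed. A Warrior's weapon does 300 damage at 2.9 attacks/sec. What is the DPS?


DPS = damage * attack_speed
= 300 * 2.9
= 870.0

870.0 DPS


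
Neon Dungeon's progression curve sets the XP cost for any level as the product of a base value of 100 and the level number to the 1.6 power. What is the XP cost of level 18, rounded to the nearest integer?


XP = 100 * level^1.6
Substitute level = 18:
XP = 100 * 18^1.6
= 100 * 101.9615
= 10196

10196 XP


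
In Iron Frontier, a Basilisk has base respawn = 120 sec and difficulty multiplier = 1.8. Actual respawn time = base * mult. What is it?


Respawn time = base * multiplier
= 120 * 1.8
= 216.0 seconds

216.0 seconds


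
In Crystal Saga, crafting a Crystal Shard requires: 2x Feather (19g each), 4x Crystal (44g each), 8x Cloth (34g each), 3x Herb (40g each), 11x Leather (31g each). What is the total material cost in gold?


Cost breakdown:
  Feather: 2 * 19 = 38
  Crystal: 4 * 44 = 176
  Cloth: 8 * 34 = 272
  Herb: 3 * 40 = 120
  Leather: 11 * 31 = 341
Total = 38 + 176 + 272 + 120 + 341 = 947

947 gold


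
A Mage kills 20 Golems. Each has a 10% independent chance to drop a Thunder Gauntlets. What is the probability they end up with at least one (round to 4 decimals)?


P(at least one) = 1 - P(none) = 1 - (1-p)^n
p = 10/100 = 0.1
1 - p = 0.9
(1 - p)^20 = 0.9^20 = 0.121577
P(at least one) = 1 - 0.121577 = 0.8784

0.8784


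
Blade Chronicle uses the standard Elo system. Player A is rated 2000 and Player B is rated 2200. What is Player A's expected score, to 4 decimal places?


Elo expected score: Ea = 1/(1 + 10^((Rb-Ra)/400))
Rb - Ra = 2200 - 2000 = 200
(Rb-Ra)/400 = 200/400 = 0.5
10^0.5 = 3.162278
Ea = 1/(1 + 3.162278) = 1/4.162278 = 0.2403

0.2403


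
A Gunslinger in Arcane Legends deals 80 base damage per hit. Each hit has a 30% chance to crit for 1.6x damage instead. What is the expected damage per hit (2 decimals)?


E[dmg] = base * (1 + crit_chance * (crit_mult - 1))
cc as decimal = 30/100 = 0.3
cm - 1 = 1.6 - 1 = 0.6
Bonus factor = 0.3 * 0.6 = 0.18
Total multiplier = 1 + 0.18 = 1.18
Expected damage = 80 * 1.18 = 94.40

94.40 damage


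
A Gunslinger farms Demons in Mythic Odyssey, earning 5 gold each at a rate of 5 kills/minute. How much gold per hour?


Gold per minute = 5 * 5 = 25
Gold per hour = 25 * 60 = 1500

1500 gold/hour


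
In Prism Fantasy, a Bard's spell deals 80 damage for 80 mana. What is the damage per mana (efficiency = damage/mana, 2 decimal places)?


Efficiency = damage / mana
= 80 / 80
= 1.00

1.00 dmg/mana


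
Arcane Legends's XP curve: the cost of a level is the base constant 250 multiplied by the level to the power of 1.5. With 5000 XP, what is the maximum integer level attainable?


XP = 250 * level^1.5, so level = (XP / 250)^(1/1.5)
= (5000 / 250)^(1/1.5)
= 20.0^0.6667
= 7.3681
Floor: level = 7

level 7


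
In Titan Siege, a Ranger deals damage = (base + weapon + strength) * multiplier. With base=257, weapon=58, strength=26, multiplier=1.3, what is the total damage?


Sum base + weapon + str = 257 + 58 + 26 = 341
Multiply by 1.3:
341 * 1.3 = 443.3

443.3 damage


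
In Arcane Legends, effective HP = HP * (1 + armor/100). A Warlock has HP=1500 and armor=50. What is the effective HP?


EHP = 1500 * (1 + 50/100)
= 1500 * (1 + 0.5)
= 1500 * 1.5
= 2250.0

2250.0 EHP


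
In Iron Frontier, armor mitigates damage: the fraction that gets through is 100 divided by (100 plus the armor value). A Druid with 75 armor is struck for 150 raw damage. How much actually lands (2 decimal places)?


actual = 150 * 100 / (100 + 75)
= 150 * 100 / 175
= 15000 / 175
= 85.71

85.71 damage


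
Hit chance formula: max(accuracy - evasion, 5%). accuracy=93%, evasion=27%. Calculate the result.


accuracy - evasion = 93 - 27 = 66
Apply floor: max(66, 5) = 66
Hit chance = 66%

66%


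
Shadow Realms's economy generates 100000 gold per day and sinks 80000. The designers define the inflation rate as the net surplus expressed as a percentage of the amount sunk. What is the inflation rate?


Net gold = 100000 - 80000 = 20000
Inflation rate = net / sunk * 100 = 20000 / 80000 * 100
= 0.25 * 100
= 25.00%

25.00%


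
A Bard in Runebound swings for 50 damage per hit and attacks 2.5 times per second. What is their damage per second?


DPS = damage * attack_speed
= 50 * 2.5
= 125.0

125.0 DPS


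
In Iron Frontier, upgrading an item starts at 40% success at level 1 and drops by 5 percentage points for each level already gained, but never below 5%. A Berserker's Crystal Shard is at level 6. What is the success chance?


raw_rate = 40 - 5 * (6 - 1)
= 40 - 5 * 5
= 40 - 25
= 15
Apply floor: max(15, 5) = 15%

15%


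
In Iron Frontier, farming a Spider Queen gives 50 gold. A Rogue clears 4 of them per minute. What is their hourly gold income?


Gold per minute = 50 * 4 = 200
Gold per hour = 200 * 60 = 12000

12000 gold/hour


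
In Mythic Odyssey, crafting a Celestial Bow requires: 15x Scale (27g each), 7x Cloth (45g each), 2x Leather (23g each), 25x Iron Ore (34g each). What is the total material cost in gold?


Cost breakdown:
  Scale: 15 * 27 = 405
  Cloth: 7 * 45 = 315
  Leather: 2 * 23 = 46
  Iron Ore: 25 * 34 = 850
Total = 405 + 315 + 46 + 850 = 1616

1616 gold


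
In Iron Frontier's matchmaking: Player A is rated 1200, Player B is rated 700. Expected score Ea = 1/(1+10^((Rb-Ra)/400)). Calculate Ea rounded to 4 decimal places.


Elo expected score: Ea = 1/(1 + 10^((Rb-Ra)/400))
Rb - Ra = 700 - 1200 = -500
(Rb-Ra)/400 = -500/400 = -1.25
10^-1.25 = 0.056234
Ea = 1/(1 + 0.056234) = 1/1.056234 = 0.9468

0.9468


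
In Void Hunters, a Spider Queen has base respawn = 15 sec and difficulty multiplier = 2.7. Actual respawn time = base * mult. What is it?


Respawn time = base * multiplier
= 15 * 2.7
= 40.5 seconds

40.5 seconds


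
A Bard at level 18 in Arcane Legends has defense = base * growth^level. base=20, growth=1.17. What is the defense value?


value = base * growth^level
= 20 * 1.17^18
= 20 * 16.878953
= 337.58

337.58 defense


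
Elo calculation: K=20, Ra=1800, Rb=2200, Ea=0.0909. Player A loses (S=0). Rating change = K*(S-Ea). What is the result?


Elo update: delta = K * (S - Ea), where S = 0 (loses)
S - Ea = 0 - 0.0909 = -0.0909
Rating change = 20 * -0.0909
= -1.82

-1.82 rating points


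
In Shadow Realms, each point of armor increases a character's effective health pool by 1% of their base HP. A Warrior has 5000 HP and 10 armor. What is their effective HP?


EHP = 5000 * (1 + 10/100)
= 5000 * (1 + 0.1)
= 5000 * 1.1
= 5500.0

5500.0 EHP


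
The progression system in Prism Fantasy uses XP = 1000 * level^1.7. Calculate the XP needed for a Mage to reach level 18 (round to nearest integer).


XP = 1000 * level^1.7
Substitute level = 18:
XP = 1000 * 18^1.7
= 1000 * 136.133
= 136133

136133 XP


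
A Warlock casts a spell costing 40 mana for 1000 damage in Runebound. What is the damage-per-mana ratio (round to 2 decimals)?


Efficiency = damage / mana
= 1000 / 40
= 25.00

25.00 dmg/mana


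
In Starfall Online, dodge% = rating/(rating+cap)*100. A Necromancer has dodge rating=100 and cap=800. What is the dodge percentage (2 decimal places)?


dodge% = 100 / (100 + 800) * 100
= 100 / 900 * 100
= 0.111111 * 100
= 11.11%

11.11%


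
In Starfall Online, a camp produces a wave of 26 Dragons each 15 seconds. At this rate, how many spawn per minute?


Spawns per minute = count * (60 / interval)
= 26 * (60 / 15)
= 26 * 4.0
= 104.0

104.0 per minute


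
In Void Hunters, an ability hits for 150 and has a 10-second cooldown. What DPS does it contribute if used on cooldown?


DPS = damage / cooldown
= 150 / 10
= 15.00

15.00 DPS


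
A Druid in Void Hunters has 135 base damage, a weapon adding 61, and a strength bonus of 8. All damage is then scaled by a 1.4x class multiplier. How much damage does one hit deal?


Sum base + weapon + str = 135 + 61 + 8 = 204
Multiply by 1.4:
204 * 1.4 = 285.6

285.6 damage


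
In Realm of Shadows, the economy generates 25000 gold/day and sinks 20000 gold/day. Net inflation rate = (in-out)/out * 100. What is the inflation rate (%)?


Net gold = 25000 - 20000 = 5000
Inflation rate = net / sunk * 100 = 5000 / 20000 * 100
= 0.25 * 100
= 25.00%

25.00%


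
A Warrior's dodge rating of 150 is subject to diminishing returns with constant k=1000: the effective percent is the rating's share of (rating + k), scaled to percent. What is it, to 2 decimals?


effective% = rating / (rating + k) * 100
= 150 / (150 + 1000) * 100
= 150 / 1150 * 100
= 0.130435 * 100
= 13.04%

13.04%


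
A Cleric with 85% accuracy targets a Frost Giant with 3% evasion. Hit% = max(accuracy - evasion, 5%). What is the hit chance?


accuracy - evasion = 85 - 3 = 82
Apply floor: max(82, 5) = 82
Hit chance = 82%

82%


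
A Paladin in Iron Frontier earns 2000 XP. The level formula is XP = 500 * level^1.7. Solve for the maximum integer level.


XP = 500 * level^1.7, so level = (XP / 500)^(1/1.7)
= (2000 / 500)^(1/1.7)
= 4.0^0.5882
= 2.2602
Floor: level = 2

level 2
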